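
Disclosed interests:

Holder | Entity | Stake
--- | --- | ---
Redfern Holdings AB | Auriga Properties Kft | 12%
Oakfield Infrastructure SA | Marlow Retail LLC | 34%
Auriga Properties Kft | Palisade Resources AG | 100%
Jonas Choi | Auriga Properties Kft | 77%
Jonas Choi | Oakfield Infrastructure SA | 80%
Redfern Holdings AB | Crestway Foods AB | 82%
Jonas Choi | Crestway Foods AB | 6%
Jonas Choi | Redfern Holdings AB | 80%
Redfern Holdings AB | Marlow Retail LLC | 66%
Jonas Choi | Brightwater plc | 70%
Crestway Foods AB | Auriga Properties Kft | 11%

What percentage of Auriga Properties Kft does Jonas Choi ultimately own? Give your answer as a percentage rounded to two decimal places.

Jonas reaches Auriga along 4 paths.
Via Redfern: 80% × 12% = 9.6%.
Direct stake: 77% = 77%.
Via Redfern → Crestway: 80% × 82% × 11% = 7.216%.
Via Crestway: 6% × 11% = 0.66%.
Total: 9.6% + 77% + 7.216% + 0.66% = 94.476%.
Rounded: 94.48%.

94.48%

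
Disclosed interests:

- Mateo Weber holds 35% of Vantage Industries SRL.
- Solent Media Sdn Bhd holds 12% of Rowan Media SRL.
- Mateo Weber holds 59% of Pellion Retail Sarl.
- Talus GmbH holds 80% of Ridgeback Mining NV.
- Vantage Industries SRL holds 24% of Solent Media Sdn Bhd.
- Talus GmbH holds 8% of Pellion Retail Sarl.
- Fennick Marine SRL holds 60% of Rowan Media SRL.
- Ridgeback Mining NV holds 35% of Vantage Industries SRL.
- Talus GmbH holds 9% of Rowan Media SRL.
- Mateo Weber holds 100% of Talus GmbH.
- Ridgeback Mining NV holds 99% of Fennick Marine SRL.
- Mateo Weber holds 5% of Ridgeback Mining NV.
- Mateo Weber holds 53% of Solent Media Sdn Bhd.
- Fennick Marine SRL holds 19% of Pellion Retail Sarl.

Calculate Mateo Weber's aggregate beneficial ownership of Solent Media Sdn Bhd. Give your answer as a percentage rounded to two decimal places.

Mateo reaches Solent along 4 paths.
Direct stake: 53% = 53%.
Via Ridgeback → Vantage: 5% × 35% × 24% = 0.42%.
Via Talus → Ridgeback → Vantage: 100% × 80% × 35% × 24% = 6.72%.
Via Vantage: 35% × 24% = 8.4%.
Total: 53% + 0.42% + 6.72% + 8.4% = 68.54%.

68.54%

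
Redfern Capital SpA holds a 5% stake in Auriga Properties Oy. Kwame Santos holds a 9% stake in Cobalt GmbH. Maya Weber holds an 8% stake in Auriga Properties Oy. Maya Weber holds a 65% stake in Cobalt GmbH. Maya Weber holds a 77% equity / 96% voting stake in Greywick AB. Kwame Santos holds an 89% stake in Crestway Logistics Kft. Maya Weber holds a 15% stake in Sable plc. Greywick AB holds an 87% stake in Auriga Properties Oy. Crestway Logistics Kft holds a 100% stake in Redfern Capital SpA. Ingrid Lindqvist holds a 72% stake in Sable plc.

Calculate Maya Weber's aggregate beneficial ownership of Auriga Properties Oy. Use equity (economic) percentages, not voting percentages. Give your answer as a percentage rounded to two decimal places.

Maya reaches Auriga along 2 paths.
Direct stake: 8% = 8%.
Via Greywick: 77% × 87% = 66.99%.
Total: 8% + 66.99% = 74.99%.

74.99%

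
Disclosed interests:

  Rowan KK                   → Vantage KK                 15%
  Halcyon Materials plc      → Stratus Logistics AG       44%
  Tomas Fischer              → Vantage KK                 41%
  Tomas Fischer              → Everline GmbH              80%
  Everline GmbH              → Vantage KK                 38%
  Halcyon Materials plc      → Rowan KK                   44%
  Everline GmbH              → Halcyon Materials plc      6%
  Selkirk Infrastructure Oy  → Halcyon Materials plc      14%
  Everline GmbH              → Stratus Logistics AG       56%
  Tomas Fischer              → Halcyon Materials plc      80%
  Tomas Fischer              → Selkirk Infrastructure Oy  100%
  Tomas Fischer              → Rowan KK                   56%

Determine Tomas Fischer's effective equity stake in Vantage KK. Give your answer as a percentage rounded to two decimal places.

Tomas reaches Vantage along 6 paths.
Via Everline: 80% × 38% = 30.4%.
Via Halcyon → Rowan: 80% × 44% × 15% = 5.28%.
Via Everline → Halcyon → Rowan: 80% × 6% × 44% × 15% = 0.3168%.
Via Selkirk → Halcyon → Rowan: 100% × 14% × 44% × 15% = 0.924%.
Via Rowan: 56% × 15% = 8.4%.
Direct stake: 41% = 41%.
Total: 30.4% + 5.28% + 0.3168% + 0.924% + 8.4% + 41% = 86.3208%.
Rounded: 86.32%.

86.32%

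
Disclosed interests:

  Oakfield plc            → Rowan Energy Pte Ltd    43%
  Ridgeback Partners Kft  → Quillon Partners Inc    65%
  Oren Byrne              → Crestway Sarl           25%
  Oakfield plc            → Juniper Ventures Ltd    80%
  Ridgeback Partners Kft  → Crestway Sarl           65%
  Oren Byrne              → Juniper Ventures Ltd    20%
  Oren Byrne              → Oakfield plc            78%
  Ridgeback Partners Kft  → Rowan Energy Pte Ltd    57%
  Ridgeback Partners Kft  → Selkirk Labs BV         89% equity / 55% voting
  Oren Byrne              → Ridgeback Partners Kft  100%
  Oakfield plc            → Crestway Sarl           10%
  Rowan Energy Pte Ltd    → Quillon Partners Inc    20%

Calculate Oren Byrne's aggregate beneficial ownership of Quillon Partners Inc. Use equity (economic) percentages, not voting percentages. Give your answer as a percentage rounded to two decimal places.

83.11%

Oren reaches Quillon along 3 paths.
Via Oakfield → Rowan: 78% × 43% × 20% = 6.708%.
Via Ridgeback → Rowan: 100% × 57% × 20% = 11.4%.
Via Ridgeback: 100% × 65% = 65%.
Total: 6.708% + 11.4% + 65% = 83.108%.
Rounded: 83.11%.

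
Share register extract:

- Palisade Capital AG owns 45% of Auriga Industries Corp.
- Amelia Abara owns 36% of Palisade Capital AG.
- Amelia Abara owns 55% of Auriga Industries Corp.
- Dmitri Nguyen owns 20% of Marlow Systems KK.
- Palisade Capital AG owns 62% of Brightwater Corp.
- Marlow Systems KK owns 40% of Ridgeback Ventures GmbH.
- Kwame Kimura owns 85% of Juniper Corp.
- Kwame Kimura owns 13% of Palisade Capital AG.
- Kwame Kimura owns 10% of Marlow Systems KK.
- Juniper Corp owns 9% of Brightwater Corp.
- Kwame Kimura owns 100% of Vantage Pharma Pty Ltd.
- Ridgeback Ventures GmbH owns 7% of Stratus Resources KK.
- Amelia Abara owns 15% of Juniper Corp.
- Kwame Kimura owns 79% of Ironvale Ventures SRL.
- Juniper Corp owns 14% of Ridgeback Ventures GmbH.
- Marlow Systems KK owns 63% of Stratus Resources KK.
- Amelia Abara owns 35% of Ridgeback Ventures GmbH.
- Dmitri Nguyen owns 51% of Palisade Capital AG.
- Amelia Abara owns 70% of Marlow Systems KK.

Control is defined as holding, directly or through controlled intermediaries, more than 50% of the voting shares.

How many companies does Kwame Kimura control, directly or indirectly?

Kwame holds 85% of Juniper, so Kwame controls Juniper.
Kwame holds 79% of Ironvale, so Kwame controls Ironvale.
Kwame holds 100% of Vantage, so Kwame controls Vantage.
No other company's threshold is met.
Kwame controls 3 companies.

3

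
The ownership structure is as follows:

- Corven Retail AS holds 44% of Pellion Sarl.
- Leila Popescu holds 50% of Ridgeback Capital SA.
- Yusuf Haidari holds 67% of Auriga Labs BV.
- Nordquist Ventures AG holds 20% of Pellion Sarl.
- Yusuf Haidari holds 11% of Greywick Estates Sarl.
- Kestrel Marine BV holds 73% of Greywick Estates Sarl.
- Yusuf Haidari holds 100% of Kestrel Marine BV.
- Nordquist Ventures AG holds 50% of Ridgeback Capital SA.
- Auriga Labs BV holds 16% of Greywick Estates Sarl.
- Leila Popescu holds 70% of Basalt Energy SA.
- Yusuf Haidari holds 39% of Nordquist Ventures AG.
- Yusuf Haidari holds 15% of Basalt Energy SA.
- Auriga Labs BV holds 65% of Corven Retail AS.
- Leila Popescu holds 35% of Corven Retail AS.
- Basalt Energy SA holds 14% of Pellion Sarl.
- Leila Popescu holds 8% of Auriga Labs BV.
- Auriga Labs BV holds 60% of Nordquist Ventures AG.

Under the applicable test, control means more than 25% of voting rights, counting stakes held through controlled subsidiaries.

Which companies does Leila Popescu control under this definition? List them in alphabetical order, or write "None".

Basalt Energy SA, Corven Retail AS, Pellion Sarl, Ridgeback Capital SA

Leila holds 70% of Basalt, so Leila controls Basalt.
Leila holds 35% of Corven, so Leila controls Corven.
Basalt and Corven together hold 14% + 44% = 58% of Pellion, so Leila controls Pellion.
Leila holds 50% of Ridgeback, so Leila controls Ridgeback.
No other company's threshold is met.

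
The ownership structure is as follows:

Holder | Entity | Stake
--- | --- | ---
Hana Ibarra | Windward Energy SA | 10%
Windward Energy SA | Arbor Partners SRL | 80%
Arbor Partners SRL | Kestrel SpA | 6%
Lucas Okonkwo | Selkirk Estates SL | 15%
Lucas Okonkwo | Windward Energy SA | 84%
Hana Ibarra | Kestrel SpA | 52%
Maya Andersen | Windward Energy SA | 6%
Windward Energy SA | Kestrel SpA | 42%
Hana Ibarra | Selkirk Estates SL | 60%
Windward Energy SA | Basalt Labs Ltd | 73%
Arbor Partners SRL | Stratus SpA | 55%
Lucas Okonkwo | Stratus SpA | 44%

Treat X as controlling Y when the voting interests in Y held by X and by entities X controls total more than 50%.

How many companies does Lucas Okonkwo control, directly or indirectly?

4

Lucas holds 84% of Windward, so Lucas controls Windward.
Windward holds 80% of Arbor, so Lucas controls Arbor.
Windward holds 73% of Basalt, so Lucas controls Basalt.
Lucas and Arbor together hold 44% + 55% = 99% of Stratus, so Lucas controls Stratus.
No other company's threshold is met.
Lucas controls 4 companies.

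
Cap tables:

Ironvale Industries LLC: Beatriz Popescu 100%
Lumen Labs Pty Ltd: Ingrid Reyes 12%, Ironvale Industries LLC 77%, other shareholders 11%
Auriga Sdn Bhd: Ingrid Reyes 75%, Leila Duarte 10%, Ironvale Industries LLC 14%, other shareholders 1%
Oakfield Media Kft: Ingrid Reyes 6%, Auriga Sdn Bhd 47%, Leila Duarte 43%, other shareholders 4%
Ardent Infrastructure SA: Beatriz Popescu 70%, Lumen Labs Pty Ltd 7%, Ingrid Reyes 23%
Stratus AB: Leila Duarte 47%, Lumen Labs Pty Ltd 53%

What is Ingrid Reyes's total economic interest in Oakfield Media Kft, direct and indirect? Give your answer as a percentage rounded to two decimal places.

Ingrid reaches Oakfield along 2 paths.
Direct stake: 6% = 6%.
Via Auriga: 75% × 47% = 35.25%.
Total: 6% + 35.25% = 41.25%.

41.25%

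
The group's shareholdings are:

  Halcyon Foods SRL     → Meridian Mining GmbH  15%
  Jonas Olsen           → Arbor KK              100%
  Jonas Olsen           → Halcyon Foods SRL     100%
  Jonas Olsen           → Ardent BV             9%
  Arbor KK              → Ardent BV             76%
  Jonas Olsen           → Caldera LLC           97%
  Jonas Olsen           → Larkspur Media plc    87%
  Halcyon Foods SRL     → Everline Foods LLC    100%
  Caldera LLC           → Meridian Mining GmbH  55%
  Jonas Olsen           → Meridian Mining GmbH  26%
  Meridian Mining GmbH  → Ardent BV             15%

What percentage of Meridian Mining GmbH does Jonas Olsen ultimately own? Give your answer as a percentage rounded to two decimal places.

Jonas reaches Meridian along 3 paths.
Direct stake: 26% = 26%.
Via Caldera: 97% × 55% = 53.35%.
Via Halcyon: 100% × 15% = 15%.
Total: 26% + 53.35% + 15% = 94.35%.

94.35%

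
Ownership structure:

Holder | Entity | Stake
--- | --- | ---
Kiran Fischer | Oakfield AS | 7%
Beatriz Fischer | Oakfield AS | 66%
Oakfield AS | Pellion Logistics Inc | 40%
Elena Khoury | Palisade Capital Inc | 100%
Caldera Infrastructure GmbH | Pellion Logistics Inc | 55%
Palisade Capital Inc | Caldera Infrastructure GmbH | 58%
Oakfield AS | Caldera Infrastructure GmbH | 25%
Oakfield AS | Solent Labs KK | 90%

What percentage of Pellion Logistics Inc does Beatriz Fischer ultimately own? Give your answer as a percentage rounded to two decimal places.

35.48%

Beatriz reaches Pellion along 2 paths.
Via Oakfield: 66% × 40% = 26.4%.
Via Oakfield → Caldera: 66% × 25% × 55% = 9.075%.
Total: 26.4% + 9.075% = 35.475%.
Rounded: 35.48%.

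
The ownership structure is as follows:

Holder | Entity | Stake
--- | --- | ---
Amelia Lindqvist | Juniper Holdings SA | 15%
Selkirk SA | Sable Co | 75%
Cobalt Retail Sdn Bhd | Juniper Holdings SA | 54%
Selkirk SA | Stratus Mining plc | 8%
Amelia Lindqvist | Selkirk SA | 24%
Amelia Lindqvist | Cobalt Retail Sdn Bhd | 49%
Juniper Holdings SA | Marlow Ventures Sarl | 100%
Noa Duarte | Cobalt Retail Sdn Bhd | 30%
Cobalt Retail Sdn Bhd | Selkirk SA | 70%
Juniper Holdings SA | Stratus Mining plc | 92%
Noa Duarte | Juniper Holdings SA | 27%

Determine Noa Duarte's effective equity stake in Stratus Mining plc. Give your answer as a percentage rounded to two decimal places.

Noa reaches Stratus along 3 paths.
Via Juniper: 27% × 92% = 24.84%.
Via Cobalt → Juniper: 30% × 54% × 92% = 14.904%.
Via Cobalt → Selkirk: 30% × 70% × 8% = 1.68%.
Total: 24.84% + 14.904% + 1.68% = 41.424%.
Rounded: 41.42%.

41.42%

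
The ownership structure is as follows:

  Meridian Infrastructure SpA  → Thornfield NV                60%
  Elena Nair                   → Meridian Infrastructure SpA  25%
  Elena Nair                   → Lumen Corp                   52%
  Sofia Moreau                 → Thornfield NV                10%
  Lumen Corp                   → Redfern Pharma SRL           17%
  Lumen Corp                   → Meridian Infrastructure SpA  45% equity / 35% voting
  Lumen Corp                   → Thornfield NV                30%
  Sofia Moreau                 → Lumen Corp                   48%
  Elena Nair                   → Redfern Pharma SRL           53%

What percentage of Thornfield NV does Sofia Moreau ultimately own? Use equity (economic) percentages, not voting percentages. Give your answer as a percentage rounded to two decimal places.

37.36%

Sofia reaches Thornfield along 3 paths.
Direct stake: 10% = 10%.
Via Lumen → Meridian: 48% × 45% × 60% = 12.96%.
Via Lumen: 48% × 30% = 14.4%.
Total: 10% + 12.96% + 14.4% = 37.36%.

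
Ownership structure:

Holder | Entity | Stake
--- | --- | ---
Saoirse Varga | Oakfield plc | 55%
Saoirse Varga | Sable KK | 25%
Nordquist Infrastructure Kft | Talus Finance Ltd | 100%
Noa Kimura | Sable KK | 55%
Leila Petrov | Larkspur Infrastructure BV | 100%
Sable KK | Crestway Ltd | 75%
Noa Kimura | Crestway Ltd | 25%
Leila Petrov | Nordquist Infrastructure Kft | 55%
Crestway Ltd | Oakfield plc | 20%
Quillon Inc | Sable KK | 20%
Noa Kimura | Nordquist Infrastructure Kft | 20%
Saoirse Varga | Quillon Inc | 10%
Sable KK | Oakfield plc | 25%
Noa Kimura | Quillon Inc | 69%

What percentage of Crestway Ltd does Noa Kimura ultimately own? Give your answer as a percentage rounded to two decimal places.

Noa reaches Crestway along 3 paths.
Direct stake: 25% = 25%.
Via Sable: 55% × 75% = 41.25%.
Via Quillon → Sable: 69% × 20% × 75% = 10.35%.
Total: 25% + 41.25% + 10.35% = 76.6%.
Rounded: 76.60%.

76.60%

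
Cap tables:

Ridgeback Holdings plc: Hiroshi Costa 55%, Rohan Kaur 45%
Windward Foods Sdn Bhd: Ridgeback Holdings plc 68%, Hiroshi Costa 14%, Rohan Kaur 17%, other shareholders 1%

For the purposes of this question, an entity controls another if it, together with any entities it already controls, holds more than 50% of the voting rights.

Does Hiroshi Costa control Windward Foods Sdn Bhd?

Hiroshi holds 55% of Ridgeback, so Hiroshi controls Ridgeback.
Ridgeback and Hiroshi together hold 68% + 14% = 82% of Windward, so Hiroshi controls Windward.

Yes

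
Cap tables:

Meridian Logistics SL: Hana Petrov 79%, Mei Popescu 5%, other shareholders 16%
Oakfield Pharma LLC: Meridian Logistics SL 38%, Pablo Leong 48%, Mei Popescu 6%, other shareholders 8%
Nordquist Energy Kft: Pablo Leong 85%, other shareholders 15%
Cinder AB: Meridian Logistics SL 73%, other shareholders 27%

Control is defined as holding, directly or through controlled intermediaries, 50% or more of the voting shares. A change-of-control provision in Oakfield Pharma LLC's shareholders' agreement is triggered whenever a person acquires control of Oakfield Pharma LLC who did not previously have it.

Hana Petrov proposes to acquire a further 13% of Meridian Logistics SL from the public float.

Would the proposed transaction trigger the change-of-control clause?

No

The purchase changes only Hana's holdings, so Hana is the only person who could newly come to control Oakfield.
Hana holds 79% of Meridian, so Hana controls Meridian.
Meridian holds 73% of Cinder, so Hana controls Cinder.
In Oakfield, Hana's side holds only 38%, not ≥ 50%.
So before the transaction, Hana does not control Oakfield.
After the purchase, Hana's direct stake in Meridian rises to 79% + 13% = 92%.
Hana holds 92% of Meridian, so Hana controls Meridian.
After the transaction, Hana's side holds 38% of Oakfield, not ≥ 50%, so Hana still does not control Oakfield.
No new person acquires control, so the clause is not triggered.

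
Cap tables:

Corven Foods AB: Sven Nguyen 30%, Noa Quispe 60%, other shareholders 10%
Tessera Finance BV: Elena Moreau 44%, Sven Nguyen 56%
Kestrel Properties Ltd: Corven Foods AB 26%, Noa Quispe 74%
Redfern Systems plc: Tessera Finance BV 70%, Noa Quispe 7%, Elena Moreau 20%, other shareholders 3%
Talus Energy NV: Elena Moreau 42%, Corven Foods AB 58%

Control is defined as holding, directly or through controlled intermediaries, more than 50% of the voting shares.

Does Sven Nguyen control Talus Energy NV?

Sven holds 56% of Tessera, so Sven controls Tessera.
Tessera holds 70% of Redfern, so Sven controls Redfern.
Neither Sven nor any entity Sven controls holds any voting interest in Talus.
So Sven does not control Talus.

No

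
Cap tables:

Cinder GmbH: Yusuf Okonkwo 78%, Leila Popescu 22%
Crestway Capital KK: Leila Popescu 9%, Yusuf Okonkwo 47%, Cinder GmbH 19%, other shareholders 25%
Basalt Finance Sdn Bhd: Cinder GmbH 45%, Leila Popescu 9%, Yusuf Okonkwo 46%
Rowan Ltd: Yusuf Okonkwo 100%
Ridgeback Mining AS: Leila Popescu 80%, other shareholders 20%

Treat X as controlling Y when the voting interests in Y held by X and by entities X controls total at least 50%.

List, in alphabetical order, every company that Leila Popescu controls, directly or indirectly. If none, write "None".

Leila holds 80% of Ridgeback, so Leila controls Ridgeback.
No other company's threshold is met.

Ridgeback Mining AS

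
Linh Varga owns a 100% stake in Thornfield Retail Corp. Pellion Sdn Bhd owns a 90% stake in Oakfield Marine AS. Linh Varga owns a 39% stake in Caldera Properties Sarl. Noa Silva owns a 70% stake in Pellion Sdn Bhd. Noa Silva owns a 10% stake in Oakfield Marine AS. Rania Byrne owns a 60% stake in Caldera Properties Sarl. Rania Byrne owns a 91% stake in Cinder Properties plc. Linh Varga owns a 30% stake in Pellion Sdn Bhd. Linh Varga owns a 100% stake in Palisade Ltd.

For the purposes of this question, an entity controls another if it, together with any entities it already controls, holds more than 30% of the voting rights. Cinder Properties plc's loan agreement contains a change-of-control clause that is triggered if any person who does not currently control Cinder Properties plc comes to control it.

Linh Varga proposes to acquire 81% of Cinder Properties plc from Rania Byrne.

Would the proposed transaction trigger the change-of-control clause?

The purchase adds only to Linh's holdings (Rania's stake shrinks), so Linh is the only person who could newly come to control Cinder.
Linh holds 39% of Caldera, so Linh controls Caldera.
Linh holds 100% of Thornfield, so Linh controls Thornfield.
Linh holds 100% of Palisade, so Linh controls Palisade.
Neither Linh nor any entity Linh controls holds any voting interest in Cinder.
So before the transaction, Linh does not control Cinder.
After the purchase, Linh holds 81% of Cinder directly, and Rania's stake falls to 10%.
Linh holds 81% of Cinder, so Linh controls Cinder.
Linh did not control Cinder before and does after, so the clause is triggered.

Yes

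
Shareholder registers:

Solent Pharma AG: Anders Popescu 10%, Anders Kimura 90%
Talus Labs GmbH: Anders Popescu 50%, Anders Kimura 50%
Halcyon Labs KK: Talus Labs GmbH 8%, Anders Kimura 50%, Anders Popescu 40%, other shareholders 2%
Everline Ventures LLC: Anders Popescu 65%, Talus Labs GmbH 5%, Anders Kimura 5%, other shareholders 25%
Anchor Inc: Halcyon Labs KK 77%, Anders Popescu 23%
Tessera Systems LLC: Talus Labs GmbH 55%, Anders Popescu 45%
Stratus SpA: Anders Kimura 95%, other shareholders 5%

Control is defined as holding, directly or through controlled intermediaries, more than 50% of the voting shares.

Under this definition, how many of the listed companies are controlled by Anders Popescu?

Anders Popescu holds 65% of Everline, so Anders Popescu controls Everline.
No other company's threshold is met.
Anders Popescu controls 1 company.

1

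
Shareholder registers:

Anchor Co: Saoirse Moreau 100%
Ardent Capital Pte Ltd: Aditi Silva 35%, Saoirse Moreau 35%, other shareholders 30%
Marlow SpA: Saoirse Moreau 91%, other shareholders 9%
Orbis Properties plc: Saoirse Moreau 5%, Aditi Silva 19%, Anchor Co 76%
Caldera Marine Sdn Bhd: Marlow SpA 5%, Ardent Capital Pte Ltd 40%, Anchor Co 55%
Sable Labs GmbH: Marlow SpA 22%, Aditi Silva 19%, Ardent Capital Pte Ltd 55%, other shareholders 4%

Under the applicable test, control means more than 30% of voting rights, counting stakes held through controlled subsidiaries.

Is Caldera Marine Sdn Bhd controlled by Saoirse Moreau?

Saoirse holds 35% of Ardent, so Saoirse controls Ardent.
Saoirse holds 91% of Marlow, so Saoirse controls Marlow.
Saoirse holds 100% of Anchor, so Saoirse controls Anchor.
Marlow and Ardent and Anchor together hold 5% + 40% + 55% = 100% of Caldera, so Saoirse controls Caldera.

Yes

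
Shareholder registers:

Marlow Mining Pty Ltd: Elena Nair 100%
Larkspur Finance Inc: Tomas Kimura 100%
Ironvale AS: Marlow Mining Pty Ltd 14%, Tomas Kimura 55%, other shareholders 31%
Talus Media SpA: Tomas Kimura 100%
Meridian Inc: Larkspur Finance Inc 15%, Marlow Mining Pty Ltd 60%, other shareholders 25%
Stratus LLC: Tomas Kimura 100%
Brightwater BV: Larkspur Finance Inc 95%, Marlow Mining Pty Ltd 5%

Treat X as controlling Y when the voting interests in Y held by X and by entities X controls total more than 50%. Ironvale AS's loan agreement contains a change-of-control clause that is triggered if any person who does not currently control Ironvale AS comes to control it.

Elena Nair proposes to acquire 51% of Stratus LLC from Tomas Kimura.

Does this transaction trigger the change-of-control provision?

The purchase adds only to Elena's holdings (Tomas's stake shrinks), so Elena is the only person who could newly come to control Ironvale.
Elena holds 100% of Marlow, so Elena controls Marlow.
Marlow holds 60% of Meridian, so Elena controls Meridian.
In Ironvale, Elena's side holds only 14%, not > 50%.
So before the transaction, Elena does not control Ironvale.
After the purchase, Elena holds 51% of Stratus directly, and Tomas's stake falls to 49%.
Elena holds 51% of Stratus, so Elena controls Stratus.
After the transaction, Elena's side holds 14% of Ironvale, not > 50%, so Elena still does not control Ironvale.
No new person acquires control, so the clause is not triggered.

No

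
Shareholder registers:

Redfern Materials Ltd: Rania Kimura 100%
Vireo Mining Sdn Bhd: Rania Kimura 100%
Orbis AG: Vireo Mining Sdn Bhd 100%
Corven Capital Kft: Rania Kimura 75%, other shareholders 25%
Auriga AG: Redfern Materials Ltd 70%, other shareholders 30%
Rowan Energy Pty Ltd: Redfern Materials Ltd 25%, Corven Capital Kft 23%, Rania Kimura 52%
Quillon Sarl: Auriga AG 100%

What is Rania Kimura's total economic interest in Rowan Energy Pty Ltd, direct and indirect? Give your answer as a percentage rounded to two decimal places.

Rania reaches Rowan along 3 paths.
Via Redfern: 100% × 25% = 25%.
Via Corven: 75% × 23% = 17.25%.
Direct stake: 52% = 52%.
Total: 25% + 17.25% + 52% = 94.25%.

94.25%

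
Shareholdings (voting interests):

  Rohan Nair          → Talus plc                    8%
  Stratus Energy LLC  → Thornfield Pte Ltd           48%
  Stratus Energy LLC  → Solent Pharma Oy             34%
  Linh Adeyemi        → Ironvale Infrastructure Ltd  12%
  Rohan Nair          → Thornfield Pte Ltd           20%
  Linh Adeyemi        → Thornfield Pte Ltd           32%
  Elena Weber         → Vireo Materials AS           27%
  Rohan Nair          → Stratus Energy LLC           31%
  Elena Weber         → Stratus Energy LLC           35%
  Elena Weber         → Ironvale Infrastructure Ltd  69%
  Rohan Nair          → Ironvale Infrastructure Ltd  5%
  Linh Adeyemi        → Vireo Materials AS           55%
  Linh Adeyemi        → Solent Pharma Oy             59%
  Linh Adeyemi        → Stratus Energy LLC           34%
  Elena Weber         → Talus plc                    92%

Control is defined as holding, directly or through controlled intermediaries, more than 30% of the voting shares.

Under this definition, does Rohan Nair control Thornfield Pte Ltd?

Rohan holds 31% of Stratus, so Rohan controls Stratus.
Stratus and Rohan together hold 48% + 20% = 68% of Thornfield, so Rohan controls Thornfield.

Yes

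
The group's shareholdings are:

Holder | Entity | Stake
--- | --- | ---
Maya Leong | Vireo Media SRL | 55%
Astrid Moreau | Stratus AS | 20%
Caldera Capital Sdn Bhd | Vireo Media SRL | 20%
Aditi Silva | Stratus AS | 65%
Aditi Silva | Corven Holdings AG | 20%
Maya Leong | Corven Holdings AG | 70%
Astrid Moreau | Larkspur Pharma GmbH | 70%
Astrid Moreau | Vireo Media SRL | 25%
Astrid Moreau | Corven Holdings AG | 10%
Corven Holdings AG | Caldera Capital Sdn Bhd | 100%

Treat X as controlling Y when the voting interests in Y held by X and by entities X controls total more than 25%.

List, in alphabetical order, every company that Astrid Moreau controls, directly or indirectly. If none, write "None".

Astrid holds 70% of Larkspur, so Astrid controls Larkspur.
No other company's threshold is met.

Larkspur Pharma GmbH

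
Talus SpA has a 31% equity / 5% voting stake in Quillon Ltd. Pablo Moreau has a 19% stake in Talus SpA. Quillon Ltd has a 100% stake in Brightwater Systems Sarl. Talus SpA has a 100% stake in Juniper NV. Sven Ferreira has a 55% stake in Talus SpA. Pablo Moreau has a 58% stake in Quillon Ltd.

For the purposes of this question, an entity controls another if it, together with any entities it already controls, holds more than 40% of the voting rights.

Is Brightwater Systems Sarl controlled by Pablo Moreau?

Pablo holds 58% of Quillon, so Pablo controls Quillon.
Quillon holds 100% of Brightwater, so Pablo controls Brightwater.

Yes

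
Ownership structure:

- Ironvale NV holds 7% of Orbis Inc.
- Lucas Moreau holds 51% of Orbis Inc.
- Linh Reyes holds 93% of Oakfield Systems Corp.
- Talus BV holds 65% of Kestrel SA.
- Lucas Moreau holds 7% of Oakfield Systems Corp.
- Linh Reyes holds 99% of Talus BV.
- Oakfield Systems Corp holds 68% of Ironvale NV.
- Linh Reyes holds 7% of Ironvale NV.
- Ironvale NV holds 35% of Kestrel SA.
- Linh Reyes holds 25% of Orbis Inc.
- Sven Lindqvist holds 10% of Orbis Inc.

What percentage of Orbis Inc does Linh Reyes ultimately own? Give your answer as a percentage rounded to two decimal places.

Linh reaches Orbis along 3 paths.
Direct stake: 25% = 25%.
Via Ironvale: 7% × 7% = 0.49%.
Via Oakfield → Ironvale: 93% × 68% × 7% = 4.4268%.
Total: 25% + 0.49% + 4.4268% = 29.9168%.
Rounded: 29.92%.

29.92%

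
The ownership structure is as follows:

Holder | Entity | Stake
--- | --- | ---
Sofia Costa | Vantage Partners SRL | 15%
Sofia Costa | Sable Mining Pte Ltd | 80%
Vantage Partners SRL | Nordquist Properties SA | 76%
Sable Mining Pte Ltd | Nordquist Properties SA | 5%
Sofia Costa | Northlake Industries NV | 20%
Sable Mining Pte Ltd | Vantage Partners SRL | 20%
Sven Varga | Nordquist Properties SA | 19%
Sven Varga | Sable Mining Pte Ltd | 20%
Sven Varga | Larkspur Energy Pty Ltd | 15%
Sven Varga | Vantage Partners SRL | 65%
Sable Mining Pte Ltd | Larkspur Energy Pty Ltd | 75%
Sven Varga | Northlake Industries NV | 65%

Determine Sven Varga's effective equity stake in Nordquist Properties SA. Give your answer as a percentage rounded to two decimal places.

Sven reaches Nordquist along 4 paths.
Via Sable: 20% × 5% = 1%.
Direct stake: 19% = 19%.
Via Vantage: 65% × 76% = 49.4%.
Via Sable → Vantage: 20% × 20% × 76% = 3.04%.
Total: 1% + 19% + 49.4% + 3.04% = 72.44%.

72.44%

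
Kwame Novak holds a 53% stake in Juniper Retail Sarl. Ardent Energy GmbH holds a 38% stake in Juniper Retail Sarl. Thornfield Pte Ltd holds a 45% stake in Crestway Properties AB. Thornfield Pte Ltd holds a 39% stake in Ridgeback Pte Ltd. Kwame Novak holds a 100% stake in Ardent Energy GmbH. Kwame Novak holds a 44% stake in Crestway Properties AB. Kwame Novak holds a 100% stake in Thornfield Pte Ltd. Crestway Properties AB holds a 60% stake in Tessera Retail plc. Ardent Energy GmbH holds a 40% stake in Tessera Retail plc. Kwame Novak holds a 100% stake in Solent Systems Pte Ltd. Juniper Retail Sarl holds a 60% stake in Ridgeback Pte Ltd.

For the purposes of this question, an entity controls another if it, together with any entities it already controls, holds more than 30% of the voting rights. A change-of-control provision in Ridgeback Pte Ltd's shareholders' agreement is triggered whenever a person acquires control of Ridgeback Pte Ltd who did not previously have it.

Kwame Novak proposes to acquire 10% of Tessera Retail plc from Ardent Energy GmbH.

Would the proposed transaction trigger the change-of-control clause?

No

The purchase adds only to Kwame's holdings (Ardent's stake shrinks), so Kwame is the only person who could newly come to control Ridgeback.
Kwame holds 100% of Thornfield, so Kwame controls Thornfield.
Kwame holds 100% of Ardent, so Kwame controls Ardent.
Ardent and Kwame together hold 38% + 53% = 91% of Juniper, so Kwame controls Juniper.
Thornfield and Juniper together hold 39% + 60% = 99% of Ridgeback, so Kwame controls Ridgeback.
So Kwame already controls Ridgeback before the transaction.
After the purchase, Kwame holds 10% of Tessera directly, and Ardent's stake falls to 30%.
Kwame controlled Ridgeback already, so this is not a new person acquiring control; every other person's position is unchanged or reduced.
No new person acquires control, so the clause is not triggered.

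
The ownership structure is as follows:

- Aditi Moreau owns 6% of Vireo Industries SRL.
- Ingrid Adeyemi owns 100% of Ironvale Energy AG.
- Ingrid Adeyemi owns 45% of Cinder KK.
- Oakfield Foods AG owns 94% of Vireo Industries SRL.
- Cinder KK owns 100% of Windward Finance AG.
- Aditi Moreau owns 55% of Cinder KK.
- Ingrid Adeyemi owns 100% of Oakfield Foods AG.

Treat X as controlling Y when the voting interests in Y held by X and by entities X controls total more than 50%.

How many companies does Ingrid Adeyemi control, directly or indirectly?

3

Ingrid holds 100% of Oakfield, so Ingrid controls Oakfield.
Ingrid holds 100% of Ironvale, so Ingrid controls Ironvale.
Oakfield holds 94% of Vireo, so Ingrid controls Vireo.
No other company's threshold is met.
Ingrid controls 3 companies.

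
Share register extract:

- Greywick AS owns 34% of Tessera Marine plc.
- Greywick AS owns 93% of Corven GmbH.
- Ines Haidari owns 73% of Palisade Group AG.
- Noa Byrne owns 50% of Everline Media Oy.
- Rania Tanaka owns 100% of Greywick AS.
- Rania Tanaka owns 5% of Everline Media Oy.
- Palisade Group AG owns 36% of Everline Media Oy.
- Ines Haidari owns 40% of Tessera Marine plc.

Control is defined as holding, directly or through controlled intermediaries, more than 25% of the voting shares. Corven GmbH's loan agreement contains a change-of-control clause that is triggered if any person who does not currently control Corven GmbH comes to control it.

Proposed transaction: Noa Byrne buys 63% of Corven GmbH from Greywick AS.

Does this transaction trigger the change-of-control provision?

The purchase adds only to Noa's holdings (Greywick's stake shrinks), so Noa is the only person who could newly come to control Corven.
Noa holds 50% of Everline, so Noa controls Everline.
Neither Noa nor any entity Noa controls holds any voting interest in Corven.
So before the transaction, Noa does not control Corven.
After the purchase, Noa holds 63% of Corven directly, and Greywick's stake falls to 30%.
Noa holds 63% of Corven, so Noa controls Corven.
Noa did not control Corven before and does after, so the clause is triggered.

Yes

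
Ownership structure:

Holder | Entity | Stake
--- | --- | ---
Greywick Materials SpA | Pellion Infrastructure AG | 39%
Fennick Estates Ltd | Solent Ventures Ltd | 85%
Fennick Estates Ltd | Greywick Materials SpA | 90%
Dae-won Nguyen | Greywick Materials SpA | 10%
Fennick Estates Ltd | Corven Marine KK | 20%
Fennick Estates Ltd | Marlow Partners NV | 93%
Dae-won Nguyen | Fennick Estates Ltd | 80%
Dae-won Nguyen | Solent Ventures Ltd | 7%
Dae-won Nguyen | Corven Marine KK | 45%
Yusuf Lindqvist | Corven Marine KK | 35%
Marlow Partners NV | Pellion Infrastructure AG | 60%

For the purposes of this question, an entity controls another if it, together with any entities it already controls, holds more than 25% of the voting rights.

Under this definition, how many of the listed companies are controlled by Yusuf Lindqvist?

1

Yusuf holds 35% of Corven, so Yusuf controls Corven.
No other company's threshold is met.
Yusuf controls 1 company.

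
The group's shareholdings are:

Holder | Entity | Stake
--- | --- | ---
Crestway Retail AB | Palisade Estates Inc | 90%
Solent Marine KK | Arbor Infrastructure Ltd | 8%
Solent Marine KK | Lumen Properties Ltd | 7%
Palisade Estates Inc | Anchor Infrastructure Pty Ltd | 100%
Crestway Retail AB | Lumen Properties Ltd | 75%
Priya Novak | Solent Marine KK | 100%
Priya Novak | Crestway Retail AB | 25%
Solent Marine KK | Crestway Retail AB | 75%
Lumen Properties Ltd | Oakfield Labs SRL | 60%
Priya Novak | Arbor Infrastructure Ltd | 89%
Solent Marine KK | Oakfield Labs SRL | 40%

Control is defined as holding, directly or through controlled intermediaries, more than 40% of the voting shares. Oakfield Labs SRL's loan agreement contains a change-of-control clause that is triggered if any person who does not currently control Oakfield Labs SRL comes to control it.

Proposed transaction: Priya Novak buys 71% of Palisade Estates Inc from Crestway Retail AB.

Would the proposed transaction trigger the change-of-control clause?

No

The purchase adds only to Priya's holdings (Crestway's stake shrinks), so Priya is the only person who could newly come to control Oakfield.
Priya holds 100% of Solent, so Priya controls Solent.
Solent and Priya together hold 75% + 25% = 100% of Crestway, so Priya controls Crestway.
Crestway and Solent together hold 75% + 7% = 82% of Lumen, so Priya controls Lumen.
Lumen and Solent together hold 60% + 40% = 100% of Oakfield, so Priya controls Oakfield.
So Priya already controls Oakfield before the transaction.
After the purchase, Priya holds 71% of Palisade directly, and Crestway's stake falls to 19%.
Priya controlled Oakfield already, so this is not a new person acquiring control; every other person's position is unchanged or reduced.
No new person acquires control, so the clause is not triggered.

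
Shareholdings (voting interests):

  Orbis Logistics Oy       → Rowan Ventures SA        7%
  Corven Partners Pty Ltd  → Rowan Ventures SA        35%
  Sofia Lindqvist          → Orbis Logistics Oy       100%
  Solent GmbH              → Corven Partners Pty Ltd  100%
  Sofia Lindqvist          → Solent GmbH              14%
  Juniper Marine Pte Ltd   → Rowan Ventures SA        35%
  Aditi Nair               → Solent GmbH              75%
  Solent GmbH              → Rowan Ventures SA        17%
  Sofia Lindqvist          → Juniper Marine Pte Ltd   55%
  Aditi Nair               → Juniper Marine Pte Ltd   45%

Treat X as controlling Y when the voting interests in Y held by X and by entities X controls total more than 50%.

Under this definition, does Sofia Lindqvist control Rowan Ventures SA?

Sofia holds 55% of Juniper, so Sofia controls Juniper.
Sofia holds 100% of Orbis, so Sofia controls Orbis.
In Rowan, Sofia's side holds only 35% + 7% = 42%, not > 50%.
So Sofia does not control Rowan.

No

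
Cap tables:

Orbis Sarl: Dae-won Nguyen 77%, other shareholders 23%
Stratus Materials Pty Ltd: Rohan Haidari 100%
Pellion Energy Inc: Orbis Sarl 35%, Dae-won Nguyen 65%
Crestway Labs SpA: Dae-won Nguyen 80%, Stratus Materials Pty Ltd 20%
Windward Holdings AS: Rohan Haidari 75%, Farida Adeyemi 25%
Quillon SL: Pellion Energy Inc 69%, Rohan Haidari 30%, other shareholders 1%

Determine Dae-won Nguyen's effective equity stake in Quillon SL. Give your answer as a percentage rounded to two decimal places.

63.45%

Dae-won reaches Quillon along 2 paths.
Via Orbis → Pellion: 77% × 35% × 69% = 18.5955%.
Via Pellion: 65% × 69% = 44.85%.
Total: 18.5955% + 44.85% = 63.4455%.
Rounded: 63.45%.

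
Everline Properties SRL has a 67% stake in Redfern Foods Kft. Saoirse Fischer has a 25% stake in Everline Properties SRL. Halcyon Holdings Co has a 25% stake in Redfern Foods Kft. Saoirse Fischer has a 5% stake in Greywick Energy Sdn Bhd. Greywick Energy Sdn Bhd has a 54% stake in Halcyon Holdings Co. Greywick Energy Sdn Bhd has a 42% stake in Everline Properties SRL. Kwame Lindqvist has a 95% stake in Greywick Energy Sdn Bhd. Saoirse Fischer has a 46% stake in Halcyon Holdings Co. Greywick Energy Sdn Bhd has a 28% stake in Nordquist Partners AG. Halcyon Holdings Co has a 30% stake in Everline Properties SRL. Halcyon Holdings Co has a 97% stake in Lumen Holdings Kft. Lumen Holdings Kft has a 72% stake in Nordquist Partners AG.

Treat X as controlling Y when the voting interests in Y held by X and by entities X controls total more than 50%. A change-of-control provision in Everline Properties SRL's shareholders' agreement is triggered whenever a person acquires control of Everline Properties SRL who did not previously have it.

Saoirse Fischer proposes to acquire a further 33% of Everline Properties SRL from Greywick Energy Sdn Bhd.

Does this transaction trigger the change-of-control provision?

The purchase adds only to Saoirse's holdings (Greywick's stake shrinks), so Saoirse is the only person who could newly come to control Everline.
Saoirse's largest direct stake is 46% in Halcyon, which does not meet the threshold, so Saoirse controls no company.
In Everline, Saoirse's side holds only 25%, not > 50%.
So before the transaction, Saoirse does not control Everline.
After the purchase, Saoirse's direct stake in Everline rises to 25% + 33% = 58%, and Greywick's stake falls to 9%.
Saoirse holds 58% of Everline, so Saoirse controls Everline.
Saoirse did not control Everline before and does after, so the clause is triggered.

Yes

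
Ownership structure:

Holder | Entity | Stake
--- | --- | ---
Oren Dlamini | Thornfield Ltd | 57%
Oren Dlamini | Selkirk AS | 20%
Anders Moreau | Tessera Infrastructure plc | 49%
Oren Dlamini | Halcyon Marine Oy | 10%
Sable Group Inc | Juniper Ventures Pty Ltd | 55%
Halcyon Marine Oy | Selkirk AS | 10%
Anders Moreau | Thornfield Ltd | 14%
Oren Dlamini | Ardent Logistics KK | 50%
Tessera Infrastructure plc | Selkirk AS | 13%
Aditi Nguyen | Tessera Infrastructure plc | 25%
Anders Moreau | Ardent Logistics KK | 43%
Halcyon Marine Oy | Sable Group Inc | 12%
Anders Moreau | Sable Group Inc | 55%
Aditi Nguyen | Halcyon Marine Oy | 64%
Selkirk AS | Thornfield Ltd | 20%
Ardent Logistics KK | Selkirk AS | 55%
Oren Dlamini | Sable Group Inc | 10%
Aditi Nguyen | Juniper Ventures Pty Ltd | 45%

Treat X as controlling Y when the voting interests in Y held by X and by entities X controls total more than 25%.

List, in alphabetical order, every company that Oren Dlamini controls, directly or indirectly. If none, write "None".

Oren holds 50% of Ardent, so Oren controls Ardent.
Oren and Ardent together hold 20% + 55% = 75% of Selkirk, so Oren controls Selkirk.
Oren and Selkirk together hold 57% + 20% = 77% of Thornfield, so Oren controls Thornfield.
No other company's threshold is met.

Ardent Logistics KK, Selkirk AS, Thornfield Ltd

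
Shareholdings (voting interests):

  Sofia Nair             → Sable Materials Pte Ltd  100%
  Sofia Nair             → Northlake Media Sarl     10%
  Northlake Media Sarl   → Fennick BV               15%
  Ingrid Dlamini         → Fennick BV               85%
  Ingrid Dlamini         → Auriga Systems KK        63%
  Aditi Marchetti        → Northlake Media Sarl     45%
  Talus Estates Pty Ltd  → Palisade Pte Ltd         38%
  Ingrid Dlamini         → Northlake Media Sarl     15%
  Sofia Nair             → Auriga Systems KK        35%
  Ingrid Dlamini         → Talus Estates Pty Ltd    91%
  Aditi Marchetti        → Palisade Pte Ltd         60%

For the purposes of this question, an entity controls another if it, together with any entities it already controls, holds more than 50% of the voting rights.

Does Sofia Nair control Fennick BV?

Sofia holds 100% of Sable, so Sofia controls Sable.
Neither Sofia nor any entity Sofia controls holds any voting interest in Fennick.
So Sofia does not control Fennick.

No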